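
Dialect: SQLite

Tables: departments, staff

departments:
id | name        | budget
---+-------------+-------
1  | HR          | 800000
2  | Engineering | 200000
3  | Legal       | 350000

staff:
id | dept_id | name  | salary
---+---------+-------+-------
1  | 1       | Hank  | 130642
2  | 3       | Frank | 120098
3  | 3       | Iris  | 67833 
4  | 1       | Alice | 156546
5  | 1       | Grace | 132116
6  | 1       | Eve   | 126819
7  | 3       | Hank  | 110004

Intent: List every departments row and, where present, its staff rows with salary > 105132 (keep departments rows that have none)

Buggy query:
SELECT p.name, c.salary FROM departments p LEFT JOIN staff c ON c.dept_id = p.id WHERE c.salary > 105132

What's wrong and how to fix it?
Bug: A WHERE condition on the right-hand table after LEFT JOIN drops unmatched parents

Fix: Put 'c.salary > 105132' in the JOIN's ON clause instead of WHERE

Corrected query:
SELECT p.name, c.salary FROM departments p LEFT JOIN staff c ON c.dept_id = p.id AND c.salary > 105132

Result:
name        | salary
------------+-------
HR          | 126819
HR          | 130642
HR          | 132116
HR          | 156546
Engineering | NULL  
Legal       | 110004
Legal       | 120098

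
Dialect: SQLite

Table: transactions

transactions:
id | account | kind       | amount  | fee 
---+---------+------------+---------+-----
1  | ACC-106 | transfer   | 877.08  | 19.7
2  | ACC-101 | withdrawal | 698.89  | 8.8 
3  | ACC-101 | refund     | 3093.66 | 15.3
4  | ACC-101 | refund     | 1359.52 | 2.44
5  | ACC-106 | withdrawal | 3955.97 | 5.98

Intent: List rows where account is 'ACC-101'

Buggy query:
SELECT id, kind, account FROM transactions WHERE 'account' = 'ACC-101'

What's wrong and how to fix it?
Bug: 'account' in single quotes is a string literal, not the column; the comparison is literal-vs-literal and never true

Fix: Remove the quotes around the column name (or use double quotes for an identifier)

Corrected query:
SELECT id, kind, account FROM transactions WHERE account = 'ACC-101'

Result:
id | kind       | account
---+------------+--------
2  | withdrawal | ACC-101
3  | refund     | ACC-101
4  | refund     | ACC-101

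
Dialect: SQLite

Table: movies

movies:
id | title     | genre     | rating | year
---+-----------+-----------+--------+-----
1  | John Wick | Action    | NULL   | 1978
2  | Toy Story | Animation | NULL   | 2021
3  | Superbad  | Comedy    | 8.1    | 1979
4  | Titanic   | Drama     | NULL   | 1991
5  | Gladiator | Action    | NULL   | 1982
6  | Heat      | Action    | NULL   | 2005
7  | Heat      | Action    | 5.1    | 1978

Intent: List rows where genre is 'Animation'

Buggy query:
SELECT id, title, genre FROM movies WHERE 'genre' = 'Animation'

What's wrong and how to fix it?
Bug: 'genre' in single quotes is a string literal, not the column; the comparison is literal-vs-literal and never true

Fix: Remove the quotes around the column name (or use double quotes for an identifier)

Corrected query:
SELECT id, title, genre FROM movies WHERE genre = 'Animation'

Result:
id | title     | genre    
---+-----------+----------
2  | Toy Story | Animation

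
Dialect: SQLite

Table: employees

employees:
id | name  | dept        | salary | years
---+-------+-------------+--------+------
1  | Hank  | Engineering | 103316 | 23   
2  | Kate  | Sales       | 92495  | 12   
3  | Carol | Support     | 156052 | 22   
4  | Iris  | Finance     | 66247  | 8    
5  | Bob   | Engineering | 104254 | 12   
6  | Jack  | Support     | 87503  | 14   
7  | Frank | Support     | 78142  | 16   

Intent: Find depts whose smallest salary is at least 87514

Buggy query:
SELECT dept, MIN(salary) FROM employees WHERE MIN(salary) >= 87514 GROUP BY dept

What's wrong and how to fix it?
Bug: Aggregates like MIN are computed per group after WHERE runs

Fix: Replace WHERE with HAVING after the GROUP BY

Corrected query:
SELECT dept, MIN(salary) FROM employees GROUP BY dept HAVING MIN(salary) >= 87514

Result:
dept        | MIN(salary)
------------+------------
Engineering | 103316     
Sales       | 92495      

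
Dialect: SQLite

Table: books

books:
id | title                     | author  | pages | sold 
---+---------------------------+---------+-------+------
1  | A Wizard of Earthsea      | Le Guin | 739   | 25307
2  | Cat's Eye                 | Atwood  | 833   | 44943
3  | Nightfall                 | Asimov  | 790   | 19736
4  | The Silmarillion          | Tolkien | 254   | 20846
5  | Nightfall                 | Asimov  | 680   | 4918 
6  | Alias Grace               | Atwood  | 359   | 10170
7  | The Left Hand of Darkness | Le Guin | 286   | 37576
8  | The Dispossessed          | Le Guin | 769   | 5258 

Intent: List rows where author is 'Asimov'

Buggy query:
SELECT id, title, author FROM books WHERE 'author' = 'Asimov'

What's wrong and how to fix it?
Bug: Single quotes denote string literals in SQL; the column name is being compared as a constant string

Fix: Remove the quotes around the column name (or use double quotes for an identifier)

Corrected query:
SELECT id, title, author FROM books WHERE author = 'Asimov'

Result:
id | title     | author
---+-----------+-------
3  | Nightfall | Asimov
5  | Nightfall | Asimov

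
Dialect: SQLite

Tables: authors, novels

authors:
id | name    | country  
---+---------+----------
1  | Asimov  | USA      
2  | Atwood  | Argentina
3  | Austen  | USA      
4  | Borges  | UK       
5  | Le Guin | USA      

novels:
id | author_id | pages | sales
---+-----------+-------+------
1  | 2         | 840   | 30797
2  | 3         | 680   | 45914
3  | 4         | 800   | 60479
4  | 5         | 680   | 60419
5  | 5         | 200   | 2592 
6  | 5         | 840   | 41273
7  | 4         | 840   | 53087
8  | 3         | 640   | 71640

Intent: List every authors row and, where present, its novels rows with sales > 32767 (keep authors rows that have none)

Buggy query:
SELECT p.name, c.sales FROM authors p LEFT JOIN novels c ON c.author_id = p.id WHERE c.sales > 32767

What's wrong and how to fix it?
Bug: A WHERE condition on the right-hand table after LEFT JOIN drops unmatched parents

Fix: Put 'c.sales > 32767' in the JOIN's ON clause instead of WHERE

Corrected query:
SELECT p.name, c.sales FROM authors p LEFT JOIN novels c ON c.author_id = p.id AND c.sales > 32767

Result:
name    | sales
--------+------
Asimov  | NULL 
Atwood  | NULL 
Austen  | 45914
Austen  | 71640
Borges  | 53087
Borges  | 60479
Le Guin | 41273
Le Guin | 60419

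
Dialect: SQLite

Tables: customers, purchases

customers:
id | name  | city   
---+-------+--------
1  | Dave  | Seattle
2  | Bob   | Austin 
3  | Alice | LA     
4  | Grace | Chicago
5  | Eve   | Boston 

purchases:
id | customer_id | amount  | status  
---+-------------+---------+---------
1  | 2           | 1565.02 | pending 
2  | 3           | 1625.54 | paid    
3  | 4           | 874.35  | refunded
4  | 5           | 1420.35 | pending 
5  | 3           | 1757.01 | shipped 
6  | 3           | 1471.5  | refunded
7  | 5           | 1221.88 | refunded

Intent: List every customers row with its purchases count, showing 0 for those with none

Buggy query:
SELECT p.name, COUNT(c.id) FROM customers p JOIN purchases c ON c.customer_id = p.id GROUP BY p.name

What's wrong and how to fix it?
Bug: An inner join excludes parents with zero children

Fix: Use LEFT JOIN so parents without children still appear (COUNT(c.id) gives 0)

Corrected query:
SELECT p.name, COUNT(c.id) FROM customers p LEFT JOIN purchases c ON c.customer_id = p.id GROUP BY p.name

Result:
name  | COUNT(c.id)
------+------------
Alice | 3          
Bob   | 1          
Dave  | 0          
Eve   | 2          
Grace | 1          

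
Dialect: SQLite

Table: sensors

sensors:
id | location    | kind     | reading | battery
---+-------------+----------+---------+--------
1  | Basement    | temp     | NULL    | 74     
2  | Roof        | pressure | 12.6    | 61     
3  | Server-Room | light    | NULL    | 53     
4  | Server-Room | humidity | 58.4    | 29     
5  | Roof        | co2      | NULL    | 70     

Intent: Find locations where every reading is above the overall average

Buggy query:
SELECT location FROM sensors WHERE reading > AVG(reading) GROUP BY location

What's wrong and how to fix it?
Bug: AVG() is an aggregate; it can't sit directly in WHERE

Fix: Compute the overall average in a scalar subquery and compare each group's MIN against it in HAVING

Corrected query:
SELECT location FROM sensors GROUP BY location HAVING MIN(reading) > (SELECT AVG(reading) FROM sensors)

Result:
location   
-----------
Server-Room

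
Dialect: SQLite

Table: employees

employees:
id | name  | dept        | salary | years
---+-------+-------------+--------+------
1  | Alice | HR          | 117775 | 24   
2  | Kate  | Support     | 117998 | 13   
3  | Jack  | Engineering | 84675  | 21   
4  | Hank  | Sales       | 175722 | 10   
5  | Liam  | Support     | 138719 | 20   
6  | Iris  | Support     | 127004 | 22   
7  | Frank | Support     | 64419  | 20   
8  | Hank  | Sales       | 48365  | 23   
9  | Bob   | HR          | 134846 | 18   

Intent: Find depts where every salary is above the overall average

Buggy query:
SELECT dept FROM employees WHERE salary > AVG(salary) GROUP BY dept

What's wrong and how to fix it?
Bug: AVG() is an aggregate; it can't sit directly in WHERE

Fix: Use a subquery for AVG and a HAVING MIN(...) filter so the condition holds for every row in the group

Corrected query:
SELECT dept FROM employees GROUP BY dept HAVING MIN(salary) > (SELECT AVG(salary) FROM employees)

Result:
dept
----
HR  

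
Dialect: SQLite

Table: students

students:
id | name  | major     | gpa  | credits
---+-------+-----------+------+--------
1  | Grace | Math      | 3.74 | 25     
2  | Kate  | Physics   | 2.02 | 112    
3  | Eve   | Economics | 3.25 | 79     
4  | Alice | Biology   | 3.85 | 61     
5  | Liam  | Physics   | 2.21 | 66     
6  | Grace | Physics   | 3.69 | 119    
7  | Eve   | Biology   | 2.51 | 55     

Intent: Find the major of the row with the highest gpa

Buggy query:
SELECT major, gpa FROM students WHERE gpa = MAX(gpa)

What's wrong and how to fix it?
Bug: MAX(gpa) is an aggregate and cannot be used directly in WHERE

Fix: Use a subquery: WHERE gpa = (SELECT MAX(gpa) FROM students)

Corrected query:
SELECT major, gpa FROM students WHERE gpa = (SELECT MAX(gpa) FROM students)

Result:
major   | gpa 
--------+-----
Biology | 3.85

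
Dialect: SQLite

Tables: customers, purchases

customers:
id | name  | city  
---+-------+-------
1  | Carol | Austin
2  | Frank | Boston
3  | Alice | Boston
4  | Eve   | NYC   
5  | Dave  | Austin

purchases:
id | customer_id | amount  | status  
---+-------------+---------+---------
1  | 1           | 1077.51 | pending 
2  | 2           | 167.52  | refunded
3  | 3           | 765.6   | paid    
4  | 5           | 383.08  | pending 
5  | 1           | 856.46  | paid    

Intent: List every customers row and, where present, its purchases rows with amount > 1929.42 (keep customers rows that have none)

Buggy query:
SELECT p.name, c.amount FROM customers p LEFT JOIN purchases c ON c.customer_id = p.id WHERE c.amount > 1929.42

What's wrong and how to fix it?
Bug: Filtering c.amount in WHERE discards the NULL rows produced by LEFT JOIN, turning it into an inner join

Fix: Put 'c.amount > 1929.42' in the JOIN's ON clause instead of WHERE

Corrected query:
SELECT p.name, c.amount FROM customers p LEFT JOIN purchases c ON c.customer_id = p.id AND c.amount > 1929.42

Result:
name  | amount
------+-------
Carol | NULL  
Frank | NULL  
Alice | NULL  
Eve   | NULL  
Dave  | NULL  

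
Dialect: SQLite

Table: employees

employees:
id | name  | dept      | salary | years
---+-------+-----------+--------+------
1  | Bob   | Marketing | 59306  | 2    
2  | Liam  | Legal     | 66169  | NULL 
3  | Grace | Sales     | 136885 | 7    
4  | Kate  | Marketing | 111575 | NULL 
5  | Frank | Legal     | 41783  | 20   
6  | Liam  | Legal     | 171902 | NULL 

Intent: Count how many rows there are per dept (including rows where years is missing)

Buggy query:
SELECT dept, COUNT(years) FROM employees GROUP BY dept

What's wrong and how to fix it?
Bug: COUNT(years) skips NULLs, so groups with missing years are undercounted

Fix: Replace COUNT(years) with COUNT(*)

Corrected query:
SELECT dept, COUNT(*) FROM employees GROUP BY dept

Result:
dept      | COUNT(*)
----------+---------
Legal     | 3       
Marketing | 2       
Sales     | 1       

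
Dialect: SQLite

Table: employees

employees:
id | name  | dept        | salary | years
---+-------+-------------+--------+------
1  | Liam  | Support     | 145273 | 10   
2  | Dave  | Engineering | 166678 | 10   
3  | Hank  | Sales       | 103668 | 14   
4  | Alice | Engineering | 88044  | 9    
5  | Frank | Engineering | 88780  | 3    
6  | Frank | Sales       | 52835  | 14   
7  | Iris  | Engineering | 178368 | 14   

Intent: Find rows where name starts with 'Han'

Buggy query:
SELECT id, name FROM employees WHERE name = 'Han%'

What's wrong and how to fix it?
Bug: Wildcards only work with LIKE; '=' treats '%' as a literal character

Fix: Replace '=' with LIKE so 'Han%' is treated as a pattern

Corrected query:
SELECT id, name FROM employees WHERE name LIKE 'Han%'

Result:
id | name
---+-----
3  | Hank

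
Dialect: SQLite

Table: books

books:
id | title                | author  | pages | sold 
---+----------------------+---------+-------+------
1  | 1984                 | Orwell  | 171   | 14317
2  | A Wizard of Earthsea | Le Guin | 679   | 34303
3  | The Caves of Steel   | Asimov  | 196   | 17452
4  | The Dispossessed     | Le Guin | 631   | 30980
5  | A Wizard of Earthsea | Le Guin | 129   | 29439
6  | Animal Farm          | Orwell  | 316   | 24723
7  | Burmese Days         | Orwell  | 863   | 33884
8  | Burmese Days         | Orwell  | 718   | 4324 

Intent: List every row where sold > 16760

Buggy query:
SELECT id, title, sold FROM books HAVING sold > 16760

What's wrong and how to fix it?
Bug: HAVING filters the output of aggregation, but this query has no GROUP BY and no aggregate functions, so SQLite rejects it (HAVING clause on a non-aggregate query); the condition here is per row

Fix: Use WHERE for row-level filtering

Corrected query:
SELECT id, title, sold FROM books WHERE sold > 16760

Result:
id | title                | sold 
---+----------------------+------
2  | A Wizard of Earthsea | 34303
3  | The Caves of Steel   | 17452
4  | The Dispossessed     | 30980
5  | A Wizard of Earthsea | 29439
6  | Animal Farm          | 24723
7  | Burmese Days         | 33884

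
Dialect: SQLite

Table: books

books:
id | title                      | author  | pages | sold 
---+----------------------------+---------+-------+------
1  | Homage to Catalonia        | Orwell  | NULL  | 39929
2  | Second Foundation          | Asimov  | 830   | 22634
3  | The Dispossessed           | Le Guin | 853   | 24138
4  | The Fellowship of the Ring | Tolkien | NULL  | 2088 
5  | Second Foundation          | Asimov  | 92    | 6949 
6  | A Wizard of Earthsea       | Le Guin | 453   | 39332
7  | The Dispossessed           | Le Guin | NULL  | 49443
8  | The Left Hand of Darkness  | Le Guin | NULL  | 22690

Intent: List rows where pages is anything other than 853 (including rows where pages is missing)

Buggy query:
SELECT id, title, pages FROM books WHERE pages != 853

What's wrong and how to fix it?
Bug: 'pages != 853' is unknown when pages is NULL, so NULL rows are silently excluded

Fix: Add an explicit OR pages IS NULL to include the missing-value rows

Corrected query:
SELECT id, title, pages FROM books WHERE pages != 853 OR pages IS NULL

Result:
id | title                      | pages
---+----------------------------+------
1  | Homage to Catalonia        | NULL 
2  | Second Foundation          | 830  
4  | The Fellowship of the Ring | NULL 
5  | Second Foundation          | 92   
6  | A Wizard of Earthsea       | 453  
7  | The Dispossessed           | NULL 
8  | The Left Hand of Darkness  | NULL 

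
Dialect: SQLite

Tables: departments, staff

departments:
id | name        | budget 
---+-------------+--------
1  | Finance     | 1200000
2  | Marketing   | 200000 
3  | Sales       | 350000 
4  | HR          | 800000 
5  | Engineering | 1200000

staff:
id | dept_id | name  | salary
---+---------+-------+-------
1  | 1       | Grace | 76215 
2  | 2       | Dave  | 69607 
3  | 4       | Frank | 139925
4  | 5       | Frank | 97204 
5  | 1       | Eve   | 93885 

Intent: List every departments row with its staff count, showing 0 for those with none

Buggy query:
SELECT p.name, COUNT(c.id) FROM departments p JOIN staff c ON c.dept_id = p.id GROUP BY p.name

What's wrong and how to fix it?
Bug: An inner join excludes parents with zero children

Fix: Switch to LEFT JOIN to retain unmatched parent rows

Corrected query:
SELECT p.name, COUNT(c.id) FROM departments p LEFT JOIN staff c ON c.dept_id = p.id GROUP BY p.name

Result:
name        | COUNT(c.id)
------------+------------
Engineering | 1          
Finance     | 2          
HR          | 1          
Marketing   | 1          
Sales       | 0          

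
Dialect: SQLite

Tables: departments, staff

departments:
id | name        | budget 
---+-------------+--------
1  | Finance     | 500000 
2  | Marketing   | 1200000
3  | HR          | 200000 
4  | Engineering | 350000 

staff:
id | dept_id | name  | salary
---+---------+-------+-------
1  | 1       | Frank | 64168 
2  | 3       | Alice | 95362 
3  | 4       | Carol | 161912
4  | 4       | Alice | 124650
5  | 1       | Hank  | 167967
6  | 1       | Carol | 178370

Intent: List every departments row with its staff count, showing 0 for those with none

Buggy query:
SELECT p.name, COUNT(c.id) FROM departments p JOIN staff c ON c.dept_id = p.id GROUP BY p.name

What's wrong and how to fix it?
Bug: An inner join excludes parents with zero children

Fix: Use LEFT JOIN so parents without children still appear (COUNT(c.id) gives 0)

Corrected query:
SELECT p.name, COUNT(c.id) FROM departments p LEFT JOIN staff c ON c.dept_id = p.id GROUP BY p.name

Result:
name        | COUNT(c.id)
------------+------------
Engineering | 2          
Finance     | 3          
HR          | 1          
Marketing   | 0          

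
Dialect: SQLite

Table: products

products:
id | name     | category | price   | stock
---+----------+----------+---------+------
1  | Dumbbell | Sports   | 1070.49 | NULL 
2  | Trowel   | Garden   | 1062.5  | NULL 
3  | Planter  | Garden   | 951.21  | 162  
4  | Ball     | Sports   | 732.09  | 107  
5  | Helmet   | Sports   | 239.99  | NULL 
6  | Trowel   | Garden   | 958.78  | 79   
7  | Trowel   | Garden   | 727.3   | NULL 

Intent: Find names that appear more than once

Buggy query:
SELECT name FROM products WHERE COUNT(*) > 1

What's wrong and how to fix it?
Bug: WHERE can't reference COUNT(*); aggregates are computed after WHERE

Fix: GROUP BY name, then filter groups with HAVING COUNT(*) > 1

Corrected query:
SELECT name FROM products GROUP BY name HAVING COUNT(*) > 1

Result:
name  
------
Trowel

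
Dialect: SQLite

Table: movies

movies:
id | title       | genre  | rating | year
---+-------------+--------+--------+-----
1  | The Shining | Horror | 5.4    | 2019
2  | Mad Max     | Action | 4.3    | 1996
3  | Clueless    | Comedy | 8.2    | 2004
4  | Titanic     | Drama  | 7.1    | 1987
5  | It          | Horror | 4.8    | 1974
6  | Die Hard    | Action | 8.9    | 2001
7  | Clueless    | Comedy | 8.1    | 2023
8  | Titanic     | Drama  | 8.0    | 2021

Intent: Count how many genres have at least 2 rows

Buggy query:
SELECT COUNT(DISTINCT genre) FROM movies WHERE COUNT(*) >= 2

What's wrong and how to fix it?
Bug: COUNT(*) cannot appear in WHERE; the per-group count doesn't exist yet

Fix: Group first with HAVING COUNT(*) >= 2, then COUNT the resulting groups

Corrected query:
SELECT COUNT(*) FROM (SELECT genre FROM movies GROUP BY genre HAVING COUNT(*) >= 2)

Result:
COUNT(*)
--------
4       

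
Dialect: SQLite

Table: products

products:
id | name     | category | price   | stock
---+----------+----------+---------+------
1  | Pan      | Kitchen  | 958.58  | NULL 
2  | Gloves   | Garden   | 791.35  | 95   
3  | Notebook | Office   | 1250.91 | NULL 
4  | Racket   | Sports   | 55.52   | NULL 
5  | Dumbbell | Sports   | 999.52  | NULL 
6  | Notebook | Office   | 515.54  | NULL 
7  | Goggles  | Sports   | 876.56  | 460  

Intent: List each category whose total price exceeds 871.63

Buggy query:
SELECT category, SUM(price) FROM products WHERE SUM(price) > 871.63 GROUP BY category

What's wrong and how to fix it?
Bug: WHERE runs before GROUP BY, so aggregates aren't available there

Fix: Move the aggregate condition to a HAVING clause

Corrected query:
SELECT category, SUM(price) FROM products GROUP BY category HAVING SUM(price) > 871.63

Result:
category | SUM(price)
---------+-----------
Kitchen  | 958.58    
Office   | 1766.45   
Sports   | 1931.6    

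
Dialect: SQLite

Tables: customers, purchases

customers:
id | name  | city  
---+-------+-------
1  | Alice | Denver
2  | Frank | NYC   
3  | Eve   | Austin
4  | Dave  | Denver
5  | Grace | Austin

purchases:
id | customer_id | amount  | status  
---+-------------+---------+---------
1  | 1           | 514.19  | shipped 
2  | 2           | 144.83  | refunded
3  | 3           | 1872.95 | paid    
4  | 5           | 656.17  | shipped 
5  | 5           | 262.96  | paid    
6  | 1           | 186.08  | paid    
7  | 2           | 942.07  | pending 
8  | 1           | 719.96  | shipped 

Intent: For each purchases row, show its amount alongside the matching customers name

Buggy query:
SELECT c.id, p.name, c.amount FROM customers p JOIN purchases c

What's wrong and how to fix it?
Bug: Missing join condition: each purchases row is matched to all customers rows instead of just its own

Fix: Add ON c.customer_id = p.id to the JOIN

Corrected query:
SELECT c.id, p.name, c.amount FROM customers p JOIN purchases c ON c.customer_id = p.id

Result:
id | name  | amount 
---+-------+--------
1  | Alice | 514.19 
2  | Frank | 144.83 
3  | Eve   | 1872.95
4  | Grace | 656.17 
5  | Grace | 262.96 
6  | Alice | 186.08 
7  | Frank | 942.07 
8  | Alice | 719.96 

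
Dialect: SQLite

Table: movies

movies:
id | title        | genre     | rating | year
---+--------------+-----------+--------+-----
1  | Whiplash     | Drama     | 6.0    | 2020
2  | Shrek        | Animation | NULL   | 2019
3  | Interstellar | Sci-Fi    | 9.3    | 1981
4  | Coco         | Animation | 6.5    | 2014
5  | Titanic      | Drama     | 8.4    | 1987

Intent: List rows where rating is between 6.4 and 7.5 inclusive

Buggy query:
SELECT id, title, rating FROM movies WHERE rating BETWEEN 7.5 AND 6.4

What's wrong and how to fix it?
Bug: BETWEEN expects the lower bound first; with 7.5 AND 6.4 the range is empty

Fix: Write BETWEEN 6.4 AND 7.5

Corrected query:
SELECT id, title, rating FROM movies WHERE rating BETWEEN 6.4 AND 7.5

Result:
id | title | rating
---+-------+-------
4  | Coco  | 6.5   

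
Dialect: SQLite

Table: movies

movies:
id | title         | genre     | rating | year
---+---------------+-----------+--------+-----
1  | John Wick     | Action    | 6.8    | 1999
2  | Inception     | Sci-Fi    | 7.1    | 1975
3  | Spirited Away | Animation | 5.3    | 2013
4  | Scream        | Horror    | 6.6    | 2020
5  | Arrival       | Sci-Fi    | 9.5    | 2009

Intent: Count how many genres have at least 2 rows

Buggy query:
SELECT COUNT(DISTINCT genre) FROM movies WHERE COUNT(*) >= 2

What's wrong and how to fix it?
Bug: WHERE filters individual rows, not groups, so a group-level COUNT is invalid there

Fix: Group first with HAVING COUNT(*) >= 2, then COUNT the resulting groups

Corrected query:
SELECT COUNT(*) FROM (SELECT genre FROM movies GROUP BY genre HAVING COUNT(*) >= 2)

Result:
COUNT(*)
--------
1       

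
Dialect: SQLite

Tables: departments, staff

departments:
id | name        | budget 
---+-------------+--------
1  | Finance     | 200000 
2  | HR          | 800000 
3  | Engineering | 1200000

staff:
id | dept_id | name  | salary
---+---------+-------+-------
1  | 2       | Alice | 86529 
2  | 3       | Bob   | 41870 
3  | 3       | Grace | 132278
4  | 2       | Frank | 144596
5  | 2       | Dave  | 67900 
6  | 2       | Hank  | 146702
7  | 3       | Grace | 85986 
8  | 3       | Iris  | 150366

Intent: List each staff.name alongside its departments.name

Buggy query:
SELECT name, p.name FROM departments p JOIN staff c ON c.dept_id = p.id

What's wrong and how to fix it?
Bug: Both tables have a 'name' column; the unqualified reference is ambiguous

Fix: Qualify the column with its table alias (c.name)

Corrected query:
SELECT c.name, p.name FROM departments p JOIN staff c ON c.dept_id = p.id

Result:
name  | name       
------+------------
Alice | HR         
Bob   | Engineering
Grace | Engineering
Frank | HR         
Dave  | HR         
Hank  | HR         
Grace | Engineering
Iris  | Engineering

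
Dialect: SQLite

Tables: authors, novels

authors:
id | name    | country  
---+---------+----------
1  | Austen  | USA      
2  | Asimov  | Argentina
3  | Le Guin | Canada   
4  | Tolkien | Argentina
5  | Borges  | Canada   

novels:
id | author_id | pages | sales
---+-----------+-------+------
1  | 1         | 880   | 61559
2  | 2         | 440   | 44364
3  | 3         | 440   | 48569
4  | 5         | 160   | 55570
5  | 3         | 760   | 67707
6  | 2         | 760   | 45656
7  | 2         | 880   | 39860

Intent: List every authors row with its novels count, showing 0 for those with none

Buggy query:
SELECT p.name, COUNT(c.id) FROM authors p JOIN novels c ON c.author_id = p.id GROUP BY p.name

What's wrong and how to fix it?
Bug: An inner join excludes parents with zero children

Fix: Switch to LEFT JOIN to retain unmatched parent rows

Corrected query:
SELECT p.name, COUNT(c.id) FROM authors p LEFT JOIN novels c ON c.author_id = p.id GROUP BY p.name

Result:
name    | COUNT(c.id)
--------+------------
Asimov  | 3          
Austen  | 1          
Borges  | 1          
Le Guin | 2          
Tolkien | 0          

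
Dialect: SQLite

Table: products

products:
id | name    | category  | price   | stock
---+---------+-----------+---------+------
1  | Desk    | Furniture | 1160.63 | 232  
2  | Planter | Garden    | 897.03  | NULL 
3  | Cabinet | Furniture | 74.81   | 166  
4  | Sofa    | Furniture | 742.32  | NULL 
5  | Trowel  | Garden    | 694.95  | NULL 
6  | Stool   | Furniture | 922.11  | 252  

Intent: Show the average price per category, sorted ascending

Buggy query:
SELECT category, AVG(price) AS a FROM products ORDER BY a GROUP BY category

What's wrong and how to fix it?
Bug: ORDER BY appears before GROUP BY; SQL clause order requires GROUP BY first

Fix: Reorder: SELECT … FROM … GROUP BY … ORDER BY …

Corrected query:
SELECT category, AVG(price) AS a FROM products GROUP BY category ORDER BY a

Result:
category  | a       
----------+---------
Furniture | 724.9675
Garden    | 795.99  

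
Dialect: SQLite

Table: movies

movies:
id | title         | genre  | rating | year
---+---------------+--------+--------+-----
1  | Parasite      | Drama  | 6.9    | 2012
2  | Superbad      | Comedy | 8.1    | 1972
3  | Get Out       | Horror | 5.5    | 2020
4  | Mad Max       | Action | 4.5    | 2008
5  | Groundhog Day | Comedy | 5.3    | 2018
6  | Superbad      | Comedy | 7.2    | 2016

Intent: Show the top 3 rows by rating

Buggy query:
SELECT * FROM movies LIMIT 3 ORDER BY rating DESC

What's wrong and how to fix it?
Bug: ORDER BY cannot follow LIMIT; LIMIT is the final clause

Fix: Swap the clauses: ORDER BY first, then LIMIT

Corrected query:
SELECT * FROM movies ORDER BY rating DESC LIMIT 3

Result:
id | title    | genre  | rating | year
---+----------+--------+--------+-----
2  | Superbad | Comedy | 8.1    | 1972
6  | Superbad | Comedy | 7.2    | 2016
1  | Parasite | Drama  | 6.9    | 2012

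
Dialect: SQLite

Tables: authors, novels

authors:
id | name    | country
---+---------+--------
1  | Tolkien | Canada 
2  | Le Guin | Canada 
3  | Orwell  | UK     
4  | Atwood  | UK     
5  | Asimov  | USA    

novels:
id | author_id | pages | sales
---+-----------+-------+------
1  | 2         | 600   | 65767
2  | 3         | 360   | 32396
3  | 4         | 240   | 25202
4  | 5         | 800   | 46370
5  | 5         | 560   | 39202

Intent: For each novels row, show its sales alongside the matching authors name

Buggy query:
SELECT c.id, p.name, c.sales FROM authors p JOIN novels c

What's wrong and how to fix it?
Bug: JOIN with no ON clause produces a cartesian product; every novels row pairs with every authors row

Fix: Add ON c.author_id = p.id to the JOIN

Corrected query:
SELECT c.id, p.name, c.sales FROM authors p JOIN novels c ON c.author_id = p.id

Result:
id | name    | sales
---+---------+------
1  | Le Guin | 65767
2  | Orwell  | 32396
3  | Atwood  | 25202
4  | Asimov  | 46370
5  | Asimov  | 39202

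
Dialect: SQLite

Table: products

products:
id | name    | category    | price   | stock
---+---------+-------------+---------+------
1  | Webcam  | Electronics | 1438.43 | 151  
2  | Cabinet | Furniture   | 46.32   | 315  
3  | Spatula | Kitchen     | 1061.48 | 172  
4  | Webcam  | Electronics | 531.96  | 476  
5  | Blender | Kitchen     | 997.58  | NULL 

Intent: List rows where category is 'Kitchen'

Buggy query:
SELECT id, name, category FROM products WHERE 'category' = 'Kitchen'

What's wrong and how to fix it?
Bug: Single quotes denote string literals in SQL; the column name is being compared as a constant string

Fix: Reference the column as category without single quotes

Corrected query:
SELECT id, name, category FROM products WHERE category = 'Kitchen'

Result:
id | name    | category
---+---------+---------
3  | Spatula | Kitchen 
5  | Blender | Kitchen 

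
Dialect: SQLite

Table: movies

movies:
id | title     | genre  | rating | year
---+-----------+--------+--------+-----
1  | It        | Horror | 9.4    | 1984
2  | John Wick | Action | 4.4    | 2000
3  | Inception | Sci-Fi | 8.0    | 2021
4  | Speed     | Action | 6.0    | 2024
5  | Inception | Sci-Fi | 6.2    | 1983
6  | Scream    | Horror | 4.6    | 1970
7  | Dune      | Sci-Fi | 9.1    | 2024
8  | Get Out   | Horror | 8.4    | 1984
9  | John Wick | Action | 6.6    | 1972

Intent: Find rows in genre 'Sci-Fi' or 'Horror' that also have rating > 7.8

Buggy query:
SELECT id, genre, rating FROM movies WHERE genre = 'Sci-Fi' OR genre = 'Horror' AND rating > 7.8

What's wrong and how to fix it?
Bug: AND binds tighter than OR, so this parses as genre = 'Sci-Fi' OR (genre = 'Horror' AND rating > 7.8)

Fix: Add parentheses around the OR so the AND applies to both alternatives

Corrected query:
SELECT id, genre, rating FROM movies WHERE (genre = 'Sci-Fi' OR genre = 'Horror') AND rating > 7.8

Result:
id | genre  | rating
---+--------+-------
1  | Horror | 9.4   
3  | Sci-Fi | 8     
7  | Sci-Fi | 9.1   
8  | Horror | 8.4   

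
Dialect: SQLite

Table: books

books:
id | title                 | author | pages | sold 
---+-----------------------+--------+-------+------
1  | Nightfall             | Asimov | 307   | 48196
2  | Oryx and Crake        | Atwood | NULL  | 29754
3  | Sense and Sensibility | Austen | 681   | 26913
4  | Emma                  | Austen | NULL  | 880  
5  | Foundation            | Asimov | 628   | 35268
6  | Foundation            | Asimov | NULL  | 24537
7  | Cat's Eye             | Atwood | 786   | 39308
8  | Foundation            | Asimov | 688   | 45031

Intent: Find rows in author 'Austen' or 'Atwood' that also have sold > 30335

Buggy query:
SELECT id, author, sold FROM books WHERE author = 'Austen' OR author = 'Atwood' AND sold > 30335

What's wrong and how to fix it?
Bug: Without parentheses, AND is evaluated before OR, so the sold filter only applies to the 'Atwood' branch

Fix: Add parentheses around the OR so the AND applies to both alternatives

Corrected query:
SELECT id, author, sold FROM books WHERE (author = 'Austen' OR author = 'Atwood') AND sold > 30335

Result:
id | author | sold 
---+--------+------
7  | Atwood | 39308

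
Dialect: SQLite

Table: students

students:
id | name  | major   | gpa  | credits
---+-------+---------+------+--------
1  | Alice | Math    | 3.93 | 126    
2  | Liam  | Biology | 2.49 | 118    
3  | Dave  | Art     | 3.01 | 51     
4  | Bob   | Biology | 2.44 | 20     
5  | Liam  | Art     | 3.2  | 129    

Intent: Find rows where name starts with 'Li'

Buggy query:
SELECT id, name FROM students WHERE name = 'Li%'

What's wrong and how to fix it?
Bug: Wildcards only work with LIKE; '=' treats '%' as a literal character

Fix: Replace '=' with LIKE so 'Li%' is treated as a pattern

Corrected query:
SELECT id, name FROM students WHERE name LIKE 'Li%'

Result:
id | name
---+-----
2  | Liam
5  | Liam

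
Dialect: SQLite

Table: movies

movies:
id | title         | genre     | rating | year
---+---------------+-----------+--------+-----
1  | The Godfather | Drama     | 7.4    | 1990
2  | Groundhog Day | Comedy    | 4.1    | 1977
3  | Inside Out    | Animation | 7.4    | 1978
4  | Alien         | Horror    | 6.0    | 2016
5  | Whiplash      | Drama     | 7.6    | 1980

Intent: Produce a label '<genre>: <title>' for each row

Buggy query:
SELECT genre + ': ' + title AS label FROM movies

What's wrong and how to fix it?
Bug: '+' is numeric addition; on text columns SQLite converts them to 0 instead of concatenating

Fix: Replace + with || to concatenate text

Corrected query:
SELECT genre || ': ' || title AS label FROM movies

Result:
label                
---------------------
Drama: The Godfather 
Comedy: Groundhog Day
Animation: Inside Out
Horror: Alien        
Drama: Whiplash      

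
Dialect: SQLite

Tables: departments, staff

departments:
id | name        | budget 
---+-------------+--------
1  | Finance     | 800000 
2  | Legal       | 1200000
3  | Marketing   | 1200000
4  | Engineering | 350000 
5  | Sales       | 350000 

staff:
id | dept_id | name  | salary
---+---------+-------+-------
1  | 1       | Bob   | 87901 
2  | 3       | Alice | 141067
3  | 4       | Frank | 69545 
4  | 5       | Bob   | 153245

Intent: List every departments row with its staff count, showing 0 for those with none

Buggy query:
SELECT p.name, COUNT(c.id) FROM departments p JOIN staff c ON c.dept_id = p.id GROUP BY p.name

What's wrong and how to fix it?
Bug: An inner join excludes parents with zero children

Fix: Switch to LEFT JOIN to retain unmatched parent rows

Corrected query:
SELECT p.name, COUNT(c.id) FROM departments p LEFT JOIN staff c ON c.dept_id = p.id GROUP BY p.name

Result:
name        | COUNT(c.id)
------------+------------
Engineering | 1          
Finance     | 1          
Legal       | 0          
Marketing   | 1          
Sales       | 1          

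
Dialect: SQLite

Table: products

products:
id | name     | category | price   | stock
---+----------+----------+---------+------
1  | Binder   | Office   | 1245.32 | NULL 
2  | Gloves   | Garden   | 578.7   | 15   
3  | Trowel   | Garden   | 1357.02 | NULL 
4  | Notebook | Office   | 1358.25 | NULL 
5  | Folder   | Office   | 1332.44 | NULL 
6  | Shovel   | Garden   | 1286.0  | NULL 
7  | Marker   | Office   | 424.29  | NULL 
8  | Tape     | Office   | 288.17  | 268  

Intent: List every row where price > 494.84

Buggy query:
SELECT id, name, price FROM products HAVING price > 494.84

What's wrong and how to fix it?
Bug: This is a non-aggregate query (no GROUP BY, no aggregates), so in SQLite the HAVING clause is invalid here; a row-level condition belongs in WHERE

Fix: Replace HAVING with WHERE since the condition applies to individual rows

Corrected query:
SELECT id, name, price FROM products WHERE price > 494.84

Result:
id | name     | price  
---+----------+--------
1  | Binder   | 1245.32
2  | Gloves   | 578.7  
3  | Trowel   | 1357.02
4  | Notebook | 1358.25
5  | Folder   | 1332.44
6  | Shovel   | 1286   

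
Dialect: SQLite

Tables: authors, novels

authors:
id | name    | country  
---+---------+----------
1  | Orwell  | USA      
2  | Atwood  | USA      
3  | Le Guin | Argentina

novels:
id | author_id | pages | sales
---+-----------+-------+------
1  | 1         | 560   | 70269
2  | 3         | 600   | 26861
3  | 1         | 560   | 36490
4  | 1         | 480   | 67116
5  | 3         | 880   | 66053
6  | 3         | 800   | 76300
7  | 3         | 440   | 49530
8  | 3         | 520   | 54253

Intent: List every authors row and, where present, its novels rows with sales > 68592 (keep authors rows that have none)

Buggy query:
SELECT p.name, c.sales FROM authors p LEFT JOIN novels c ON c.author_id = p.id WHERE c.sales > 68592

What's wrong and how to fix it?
Bug: A WHERE condition on the right-hand table after LEFT JOIN drops unmatched parents

Fix: Put 'c.sales > 68592' in the JOIN's ON clause instead of WHERE

Corrected query:
SELECT p.name, c.sales FROM authors p LEFT JOIN novels c ON c.author_id = p.id AND c.sales > 68592

Result:
name    | sales
--------+------
Orwell  | 70269
Atwood  | NULL 
Le Guin | 76300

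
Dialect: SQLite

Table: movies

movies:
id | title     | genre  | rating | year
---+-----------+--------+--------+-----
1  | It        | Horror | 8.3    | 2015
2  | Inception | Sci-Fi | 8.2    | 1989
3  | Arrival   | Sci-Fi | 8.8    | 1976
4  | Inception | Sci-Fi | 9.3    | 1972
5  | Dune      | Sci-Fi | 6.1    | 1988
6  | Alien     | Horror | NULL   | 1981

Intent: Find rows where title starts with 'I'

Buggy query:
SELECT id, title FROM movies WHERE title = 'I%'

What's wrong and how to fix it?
Bug: '=' compares the literal string including the % character; pattern matching needs LIKE

Fix: Use LIKE for wildcard pattern matching

Corrected query:
SELECT id, title FROM movies WHERE title LIKE 'I%'

Result:
id | title    
---+----------
1  | It       
2  | Inception
4  | Inception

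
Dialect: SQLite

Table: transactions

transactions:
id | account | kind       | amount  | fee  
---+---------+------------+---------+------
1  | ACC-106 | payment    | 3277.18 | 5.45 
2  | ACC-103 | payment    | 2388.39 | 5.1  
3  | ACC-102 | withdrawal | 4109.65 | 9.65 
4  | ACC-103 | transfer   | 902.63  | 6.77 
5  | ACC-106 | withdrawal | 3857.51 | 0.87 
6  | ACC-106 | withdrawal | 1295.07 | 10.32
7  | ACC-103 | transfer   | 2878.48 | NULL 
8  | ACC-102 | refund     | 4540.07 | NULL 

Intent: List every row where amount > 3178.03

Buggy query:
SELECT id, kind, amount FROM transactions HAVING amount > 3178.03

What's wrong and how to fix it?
Bug: This is a non-aggregate query (no GROUP BY, no aggregates), so in SQLite the HAVING clause is invalid here; a row-level condition belongs in WHERE

Fix: Replace HAVING with WHERE since the condition applies to individual rows

Corrected query:
SELECT id, kind, amount FROM transactions WHERE amount > 3178.03

Result:
id | kind       | amount 
---+------------+--------
1  | payment    | 3277.18
3  | withdrawal | 4109.65
5  | withdrawal | 3857.51
8  | refund     | 4540.07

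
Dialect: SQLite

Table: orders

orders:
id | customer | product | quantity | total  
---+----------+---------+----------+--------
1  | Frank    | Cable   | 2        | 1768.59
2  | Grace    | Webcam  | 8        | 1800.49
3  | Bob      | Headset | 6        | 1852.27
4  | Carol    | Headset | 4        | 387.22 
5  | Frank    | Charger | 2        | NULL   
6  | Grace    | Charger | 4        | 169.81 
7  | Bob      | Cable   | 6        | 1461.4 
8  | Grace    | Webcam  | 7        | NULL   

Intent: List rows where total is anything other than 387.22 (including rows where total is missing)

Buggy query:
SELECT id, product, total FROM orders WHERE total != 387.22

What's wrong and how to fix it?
Bug: 'total != 387.22' is unknown when total is NULL, so NULL rows are silently excluded

Fix: Add an explicit OR total IS NULL to include the missing-value rows

Corrected query:
SELECT id, product, total FROM orders WHERE total != 387.22 OR total IS NULL

Result:
id | product | total  
---+---------+--------
1  | Cable   | 1768.59
2  | Webcam  | 1800.49
3  | Headset | 1852.27
5  | Charger | NULL   
6  | Charger | 169.81 
7  | Cable   | 1461.4 
8  | Webcam  | NULL   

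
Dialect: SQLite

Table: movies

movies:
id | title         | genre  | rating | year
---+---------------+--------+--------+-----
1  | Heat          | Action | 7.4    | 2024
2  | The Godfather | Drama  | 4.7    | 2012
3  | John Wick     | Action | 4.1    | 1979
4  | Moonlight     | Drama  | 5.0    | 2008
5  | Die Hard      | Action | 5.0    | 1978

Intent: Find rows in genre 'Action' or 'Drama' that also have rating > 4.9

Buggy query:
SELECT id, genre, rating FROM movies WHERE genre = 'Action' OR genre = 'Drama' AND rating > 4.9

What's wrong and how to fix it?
Bug: Without parentheses, AND is evaluated before OR, so the rating filter only applies to the 'Drama' branch

Fix: Group the OR with parentheses (or use IN), then AND the threshold

Corrected query:
SELECT id, genre, rating FROM movies WHERE (genre = 'Action' OR genre = 'Drama') AND rating > 4.9

Result:
id | genre  | rating
---+--------+-------
1  | Action | 7.4   
4  | Drama  | 5     
5  | Action | 5     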